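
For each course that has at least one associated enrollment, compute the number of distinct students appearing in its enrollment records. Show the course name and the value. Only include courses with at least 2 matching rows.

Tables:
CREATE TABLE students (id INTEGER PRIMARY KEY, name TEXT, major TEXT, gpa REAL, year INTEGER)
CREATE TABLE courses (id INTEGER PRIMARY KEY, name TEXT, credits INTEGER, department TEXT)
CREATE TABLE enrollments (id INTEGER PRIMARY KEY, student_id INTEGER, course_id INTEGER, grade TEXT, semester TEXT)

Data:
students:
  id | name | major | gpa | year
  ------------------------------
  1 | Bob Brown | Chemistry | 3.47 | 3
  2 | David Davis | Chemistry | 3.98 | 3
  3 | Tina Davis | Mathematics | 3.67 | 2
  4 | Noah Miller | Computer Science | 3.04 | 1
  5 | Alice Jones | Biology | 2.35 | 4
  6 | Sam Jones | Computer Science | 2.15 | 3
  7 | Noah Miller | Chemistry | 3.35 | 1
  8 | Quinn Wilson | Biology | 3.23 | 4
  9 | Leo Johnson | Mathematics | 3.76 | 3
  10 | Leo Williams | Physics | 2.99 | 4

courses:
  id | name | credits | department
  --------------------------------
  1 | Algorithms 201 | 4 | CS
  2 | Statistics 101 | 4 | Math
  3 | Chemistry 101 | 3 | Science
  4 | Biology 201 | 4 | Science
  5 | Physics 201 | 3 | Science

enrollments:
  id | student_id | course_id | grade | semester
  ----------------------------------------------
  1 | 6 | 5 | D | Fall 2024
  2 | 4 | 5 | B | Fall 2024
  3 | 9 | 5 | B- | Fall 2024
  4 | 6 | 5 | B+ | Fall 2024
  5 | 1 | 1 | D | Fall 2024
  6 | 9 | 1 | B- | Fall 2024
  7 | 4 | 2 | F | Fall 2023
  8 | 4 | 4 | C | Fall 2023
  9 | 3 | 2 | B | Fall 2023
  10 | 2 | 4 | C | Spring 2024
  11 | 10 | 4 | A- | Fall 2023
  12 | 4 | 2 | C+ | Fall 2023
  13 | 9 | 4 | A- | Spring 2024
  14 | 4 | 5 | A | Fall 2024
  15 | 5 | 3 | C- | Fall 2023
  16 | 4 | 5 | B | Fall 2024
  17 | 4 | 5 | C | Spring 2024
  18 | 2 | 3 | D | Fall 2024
SELECT p.name, COUNT(DISTINCT c.student_id) AS distinct_student_count FROM enrollments c JOIN courses p ON c.course_id = p.id GROUP BY p.id, p.name HAVING COUNT(*) >= 2

Execution result:
name | distinct_student_count
Algorithms 201 | 2
Statistics 101 | 2
Chemistry 101 | 2
Biology 201 | 4
Physics 201 | 3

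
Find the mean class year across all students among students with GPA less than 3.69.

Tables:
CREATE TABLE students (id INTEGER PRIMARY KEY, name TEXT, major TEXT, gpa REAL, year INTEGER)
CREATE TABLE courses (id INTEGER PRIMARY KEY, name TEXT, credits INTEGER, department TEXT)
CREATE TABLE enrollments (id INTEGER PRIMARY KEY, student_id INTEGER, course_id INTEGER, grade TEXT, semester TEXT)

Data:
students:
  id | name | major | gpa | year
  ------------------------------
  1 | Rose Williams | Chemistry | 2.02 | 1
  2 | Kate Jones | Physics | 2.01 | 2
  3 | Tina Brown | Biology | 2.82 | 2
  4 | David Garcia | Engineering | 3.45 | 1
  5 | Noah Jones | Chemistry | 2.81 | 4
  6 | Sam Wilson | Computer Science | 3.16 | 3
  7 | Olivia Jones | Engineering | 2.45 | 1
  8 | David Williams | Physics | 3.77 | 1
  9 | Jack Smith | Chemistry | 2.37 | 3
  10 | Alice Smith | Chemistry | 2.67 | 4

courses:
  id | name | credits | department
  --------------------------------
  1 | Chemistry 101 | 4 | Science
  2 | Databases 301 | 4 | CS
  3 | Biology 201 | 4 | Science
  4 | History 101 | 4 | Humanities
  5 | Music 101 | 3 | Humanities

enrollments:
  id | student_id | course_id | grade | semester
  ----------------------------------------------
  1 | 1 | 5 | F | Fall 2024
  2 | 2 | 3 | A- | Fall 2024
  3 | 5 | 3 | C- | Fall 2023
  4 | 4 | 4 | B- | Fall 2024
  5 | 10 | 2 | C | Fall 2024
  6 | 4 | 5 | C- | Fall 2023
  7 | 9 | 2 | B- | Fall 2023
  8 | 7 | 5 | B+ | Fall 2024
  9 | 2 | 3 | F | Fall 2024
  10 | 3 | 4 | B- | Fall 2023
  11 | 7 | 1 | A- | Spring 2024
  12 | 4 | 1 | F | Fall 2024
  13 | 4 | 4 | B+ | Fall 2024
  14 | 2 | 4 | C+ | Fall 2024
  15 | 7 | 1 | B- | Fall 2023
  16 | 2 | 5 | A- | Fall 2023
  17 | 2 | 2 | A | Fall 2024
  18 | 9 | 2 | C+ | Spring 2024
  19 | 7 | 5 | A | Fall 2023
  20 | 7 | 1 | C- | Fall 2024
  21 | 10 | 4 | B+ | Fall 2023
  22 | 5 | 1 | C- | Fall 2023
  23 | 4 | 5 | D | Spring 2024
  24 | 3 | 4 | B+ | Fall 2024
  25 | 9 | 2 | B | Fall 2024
SELECT AVG(year) FROM students WHERE gpa < 3.69

Execution result:
2.33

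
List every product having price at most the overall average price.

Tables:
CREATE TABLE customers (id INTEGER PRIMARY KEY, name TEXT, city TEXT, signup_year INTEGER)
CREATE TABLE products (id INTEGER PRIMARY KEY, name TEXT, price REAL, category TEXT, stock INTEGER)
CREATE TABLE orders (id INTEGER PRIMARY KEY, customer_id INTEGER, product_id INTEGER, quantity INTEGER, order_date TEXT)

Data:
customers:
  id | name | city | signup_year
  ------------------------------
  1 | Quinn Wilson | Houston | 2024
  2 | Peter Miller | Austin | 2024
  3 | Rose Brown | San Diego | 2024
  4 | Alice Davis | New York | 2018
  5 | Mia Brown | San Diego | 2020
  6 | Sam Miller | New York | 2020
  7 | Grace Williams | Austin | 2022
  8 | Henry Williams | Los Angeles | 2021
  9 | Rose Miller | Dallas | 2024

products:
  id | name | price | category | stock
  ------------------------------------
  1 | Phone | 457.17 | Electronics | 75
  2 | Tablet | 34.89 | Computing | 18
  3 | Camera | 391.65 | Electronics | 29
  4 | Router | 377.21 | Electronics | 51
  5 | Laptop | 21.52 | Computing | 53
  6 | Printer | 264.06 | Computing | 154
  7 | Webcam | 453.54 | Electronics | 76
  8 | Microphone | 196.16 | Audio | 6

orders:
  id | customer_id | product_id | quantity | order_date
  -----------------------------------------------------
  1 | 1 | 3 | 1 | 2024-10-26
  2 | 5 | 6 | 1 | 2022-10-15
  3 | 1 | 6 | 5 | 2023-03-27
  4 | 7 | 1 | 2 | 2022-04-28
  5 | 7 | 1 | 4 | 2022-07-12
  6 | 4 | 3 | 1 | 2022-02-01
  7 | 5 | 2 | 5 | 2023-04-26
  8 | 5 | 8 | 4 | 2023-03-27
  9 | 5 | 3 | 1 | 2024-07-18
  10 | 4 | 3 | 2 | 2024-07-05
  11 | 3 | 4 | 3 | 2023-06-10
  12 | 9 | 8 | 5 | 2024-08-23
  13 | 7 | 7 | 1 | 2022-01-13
SELECT name, price FROM products WHERE price <= (SELECT AVG(price) FROM products)

Execution result:
name | price
Tablet | 34.89
Laptop | 21.52
Printer | 264.06
Microphone | 196.16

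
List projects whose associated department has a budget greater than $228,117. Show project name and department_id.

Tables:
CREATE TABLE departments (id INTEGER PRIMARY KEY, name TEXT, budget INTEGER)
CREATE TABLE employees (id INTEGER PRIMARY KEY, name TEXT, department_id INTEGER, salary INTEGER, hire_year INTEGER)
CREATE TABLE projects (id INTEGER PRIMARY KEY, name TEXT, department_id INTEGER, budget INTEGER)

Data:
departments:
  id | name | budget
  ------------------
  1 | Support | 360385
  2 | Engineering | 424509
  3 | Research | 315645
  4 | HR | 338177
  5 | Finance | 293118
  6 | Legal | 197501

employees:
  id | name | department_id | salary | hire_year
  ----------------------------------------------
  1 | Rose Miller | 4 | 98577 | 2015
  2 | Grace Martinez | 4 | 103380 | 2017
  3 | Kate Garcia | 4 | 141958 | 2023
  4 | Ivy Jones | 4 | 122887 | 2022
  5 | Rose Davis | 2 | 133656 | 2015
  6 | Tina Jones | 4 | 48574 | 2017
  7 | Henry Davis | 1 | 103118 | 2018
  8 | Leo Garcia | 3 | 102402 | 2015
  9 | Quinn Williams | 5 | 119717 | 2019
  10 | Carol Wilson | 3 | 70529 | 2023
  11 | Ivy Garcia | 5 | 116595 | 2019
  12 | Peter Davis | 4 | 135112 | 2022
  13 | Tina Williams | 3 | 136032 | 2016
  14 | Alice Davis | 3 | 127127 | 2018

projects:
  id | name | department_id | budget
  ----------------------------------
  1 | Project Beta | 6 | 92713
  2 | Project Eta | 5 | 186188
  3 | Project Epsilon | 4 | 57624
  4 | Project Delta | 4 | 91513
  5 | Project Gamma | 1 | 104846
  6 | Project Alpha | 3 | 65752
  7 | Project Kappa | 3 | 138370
SELECT name, department_id FROM projects WHERE department_id IN (SELECT id FROM departments WHERE budget > 228117)

Execution result:
name | department_id
Project Eta | 5
Project Epsilon | 4
Project Delta | 4
Project Gamma | 1
Project Alpha | 3
Project Kappa | 3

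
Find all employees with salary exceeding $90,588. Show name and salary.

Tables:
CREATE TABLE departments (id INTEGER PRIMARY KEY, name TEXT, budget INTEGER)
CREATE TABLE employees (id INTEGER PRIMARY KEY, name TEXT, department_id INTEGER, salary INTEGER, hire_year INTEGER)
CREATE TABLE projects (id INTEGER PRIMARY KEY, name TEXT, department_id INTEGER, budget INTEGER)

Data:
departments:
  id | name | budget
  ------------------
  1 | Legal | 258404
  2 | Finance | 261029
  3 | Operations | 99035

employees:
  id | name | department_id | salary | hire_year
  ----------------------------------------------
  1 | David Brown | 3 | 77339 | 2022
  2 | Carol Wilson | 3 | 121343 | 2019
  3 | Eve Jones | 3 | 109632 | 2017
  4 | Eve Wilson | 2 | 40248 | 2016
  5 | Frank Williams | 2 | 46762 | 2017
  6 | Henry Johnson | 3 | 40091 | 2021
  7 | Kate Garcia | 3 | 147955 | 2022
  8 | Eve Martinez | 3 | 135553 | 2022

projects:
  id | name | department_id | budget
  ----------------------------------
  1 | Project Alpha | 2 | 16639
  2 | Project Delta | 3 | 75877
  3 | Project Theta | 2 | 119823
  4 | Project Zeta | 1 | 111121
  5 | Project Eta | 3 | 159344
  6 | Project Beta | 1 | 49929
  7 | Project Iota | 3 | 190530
SELECT name, salary FROM employees WHERE salary > 90588

Execution result:
name | salary
Carol Wilson | 121343
Eve Jones | 109632
Kate Garcia | 147955
Eve Martinez | 135553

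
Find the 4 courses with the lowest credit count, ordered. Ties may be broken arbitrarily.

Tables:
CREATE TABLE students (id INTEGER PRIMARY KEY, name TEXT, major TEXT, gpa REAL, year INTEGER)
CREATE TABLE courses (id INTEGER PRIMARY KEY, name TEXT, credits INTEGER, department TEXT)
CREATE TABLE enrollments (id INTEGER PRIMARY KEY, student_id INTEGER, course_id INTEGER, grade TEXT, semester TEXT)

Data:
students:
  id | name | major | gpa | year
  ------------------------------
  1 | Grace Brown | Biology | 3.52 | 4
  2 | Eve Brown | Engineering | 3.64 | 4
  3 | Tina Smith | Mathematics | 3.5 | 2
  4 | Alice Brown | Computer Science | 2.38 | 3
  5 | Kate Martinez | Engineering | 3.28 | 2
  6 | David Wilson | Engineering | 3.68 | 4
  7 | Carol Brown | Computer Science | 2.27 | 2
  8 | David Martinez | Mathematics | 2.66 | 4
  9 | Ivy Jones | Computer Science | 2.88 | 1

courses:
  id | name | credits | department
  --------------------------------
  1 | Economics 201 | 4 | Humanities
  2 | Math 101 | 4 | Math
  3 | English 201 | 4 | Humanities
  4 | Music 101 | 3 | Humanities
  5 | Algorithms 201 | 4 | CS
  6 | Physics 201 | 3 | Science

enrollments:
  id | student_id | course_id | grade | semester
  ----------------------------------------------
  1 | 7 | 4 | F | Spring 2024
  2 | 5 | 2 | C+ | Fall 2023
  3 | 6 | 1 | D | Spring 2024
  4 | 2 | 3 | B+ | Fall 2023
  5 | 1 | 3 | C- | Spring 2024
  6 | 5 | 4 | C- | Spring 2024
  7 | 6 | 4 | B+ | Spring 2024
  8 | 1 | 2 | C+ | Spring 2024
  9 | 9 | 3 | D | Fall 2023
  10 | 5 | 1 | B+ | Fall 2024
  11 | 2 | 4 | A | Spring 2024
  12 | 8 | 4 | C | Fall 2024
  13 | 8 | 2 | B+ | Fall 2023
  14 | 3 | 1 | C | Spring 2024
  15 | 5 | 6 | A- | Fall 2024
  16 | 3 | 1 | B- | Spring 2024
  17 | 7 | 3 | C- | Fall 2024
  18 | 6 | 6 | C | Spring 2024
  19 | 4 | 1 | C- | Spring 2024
SELECT name, credits FROM courses ORDER BY credits ASC LIMIT 4

Execution result:
name | credits
Music 101 | 3
Physics 201 | 3
Economics 201 | 4
Math 101 | 4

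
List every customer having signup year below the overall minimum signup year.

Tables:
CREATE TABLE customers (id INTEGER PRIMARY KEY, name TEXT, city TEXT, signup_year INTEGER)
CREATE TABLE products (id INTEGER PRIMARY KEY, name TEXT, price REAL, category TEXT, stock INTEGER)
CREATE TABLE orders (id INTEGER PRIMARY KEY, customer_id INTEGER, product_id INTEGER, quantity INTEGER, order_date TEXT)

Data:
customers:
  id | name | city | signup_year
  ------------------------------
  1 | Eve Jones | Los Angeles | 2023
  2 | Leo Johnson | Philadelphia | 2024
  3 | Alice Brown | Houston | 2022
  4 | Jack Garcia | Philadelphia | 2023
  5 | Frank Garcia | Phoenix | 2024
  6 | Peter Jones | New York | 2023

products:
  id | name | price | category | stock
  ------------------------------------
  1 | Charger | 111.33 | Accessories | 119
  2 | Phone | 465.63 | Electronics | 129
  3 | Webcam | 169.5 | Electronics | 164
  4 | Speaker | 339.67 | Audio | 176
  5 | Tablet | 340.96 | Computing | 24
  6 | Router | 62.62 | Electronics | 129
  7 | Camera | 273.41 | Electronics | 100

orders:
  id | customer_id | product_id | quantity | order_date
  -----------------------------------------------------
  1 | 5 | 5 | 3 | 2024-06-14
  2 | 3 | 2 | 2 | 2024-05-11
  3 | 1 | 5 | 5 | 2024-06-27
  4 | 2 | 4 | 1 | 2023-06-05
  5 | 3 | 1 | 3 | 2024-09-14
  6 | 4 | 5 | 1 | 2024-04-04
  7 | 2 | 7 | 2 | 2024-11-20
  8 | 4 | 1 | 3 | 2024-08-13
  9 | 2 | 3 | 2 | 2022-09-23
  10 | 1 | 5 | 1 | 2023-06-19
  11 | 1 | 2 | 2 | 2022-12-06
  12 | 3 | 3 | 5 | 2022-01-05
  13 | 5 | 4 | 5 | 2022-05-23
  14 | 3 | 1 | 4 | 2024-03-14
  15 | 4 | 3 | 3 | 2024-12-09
SELECT name, signup_year FROM customers WHERE signup_year < (SELECT MIN(signup_year) FROM customers)

Execution result:
(no rows)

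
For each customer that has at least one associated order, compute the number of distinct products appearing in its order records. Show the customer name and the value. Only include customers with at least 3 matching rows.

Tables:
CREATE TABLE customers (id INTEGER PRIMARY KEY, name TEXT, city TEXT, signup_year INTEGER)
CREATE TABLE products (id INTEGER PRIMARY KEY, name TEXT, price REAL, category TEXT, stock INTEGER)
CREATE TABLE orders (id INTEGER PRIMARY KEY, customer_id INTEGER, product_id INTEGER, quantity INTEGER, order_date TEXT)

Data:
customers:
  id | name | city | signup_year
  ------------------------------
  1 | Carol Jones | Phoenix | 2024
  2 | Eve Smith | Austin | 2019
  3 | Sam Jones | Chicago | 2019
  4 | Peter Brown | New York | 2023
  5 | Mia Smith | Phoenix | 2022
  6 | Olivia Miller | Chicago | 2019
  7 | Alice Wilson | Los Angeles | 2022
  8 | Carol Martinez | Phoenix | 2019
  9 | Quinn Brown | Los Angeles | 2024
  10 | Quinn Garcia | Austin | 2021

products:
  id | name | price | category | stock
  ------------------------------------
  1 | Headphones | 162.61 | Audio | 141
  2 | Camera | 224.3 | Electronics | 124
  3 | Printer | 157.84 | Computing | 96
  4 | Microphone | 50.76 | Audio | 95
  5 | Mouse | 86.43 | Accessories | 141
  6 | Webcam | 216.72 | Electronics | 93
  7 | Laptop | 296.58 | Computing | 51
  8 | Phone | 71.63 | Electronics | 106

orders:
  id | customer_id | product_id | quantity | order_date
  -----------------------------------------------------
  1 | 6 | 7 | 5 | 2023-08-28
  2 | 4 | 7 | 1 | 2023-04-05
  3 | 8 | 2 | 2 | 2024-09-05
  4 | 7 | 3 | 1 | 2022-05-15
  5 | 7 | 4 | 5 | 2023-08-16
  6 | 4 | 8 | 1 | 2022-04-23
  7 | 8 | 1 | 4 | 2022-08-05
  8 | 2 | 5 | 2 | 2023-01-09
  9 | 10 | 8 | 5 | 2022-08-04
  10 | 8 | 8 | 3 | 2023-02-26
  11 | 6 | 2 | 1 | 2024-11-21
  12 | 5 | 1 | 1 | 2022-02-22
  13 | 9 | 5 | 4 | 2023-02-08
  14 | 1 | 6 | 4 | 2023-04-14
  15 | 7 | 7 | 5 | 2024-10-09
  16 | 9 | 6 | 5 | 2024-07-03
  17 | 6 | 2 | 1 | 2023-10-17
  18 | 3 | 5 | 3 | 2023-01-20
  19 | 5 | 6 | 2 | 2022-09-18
SELECT p.name, COUNT(DISTINCT c.product_id) AS distinct_product_count FROM orders c JOIN customers p ON c.customer_id = p.id GROUP BY p.id, p.name HAVING COUNT(*) >= 3

Execution result:
name | distinct_product_count
Olivia Miller | 2
Alice Wilson | 3
Carol Martinez | 3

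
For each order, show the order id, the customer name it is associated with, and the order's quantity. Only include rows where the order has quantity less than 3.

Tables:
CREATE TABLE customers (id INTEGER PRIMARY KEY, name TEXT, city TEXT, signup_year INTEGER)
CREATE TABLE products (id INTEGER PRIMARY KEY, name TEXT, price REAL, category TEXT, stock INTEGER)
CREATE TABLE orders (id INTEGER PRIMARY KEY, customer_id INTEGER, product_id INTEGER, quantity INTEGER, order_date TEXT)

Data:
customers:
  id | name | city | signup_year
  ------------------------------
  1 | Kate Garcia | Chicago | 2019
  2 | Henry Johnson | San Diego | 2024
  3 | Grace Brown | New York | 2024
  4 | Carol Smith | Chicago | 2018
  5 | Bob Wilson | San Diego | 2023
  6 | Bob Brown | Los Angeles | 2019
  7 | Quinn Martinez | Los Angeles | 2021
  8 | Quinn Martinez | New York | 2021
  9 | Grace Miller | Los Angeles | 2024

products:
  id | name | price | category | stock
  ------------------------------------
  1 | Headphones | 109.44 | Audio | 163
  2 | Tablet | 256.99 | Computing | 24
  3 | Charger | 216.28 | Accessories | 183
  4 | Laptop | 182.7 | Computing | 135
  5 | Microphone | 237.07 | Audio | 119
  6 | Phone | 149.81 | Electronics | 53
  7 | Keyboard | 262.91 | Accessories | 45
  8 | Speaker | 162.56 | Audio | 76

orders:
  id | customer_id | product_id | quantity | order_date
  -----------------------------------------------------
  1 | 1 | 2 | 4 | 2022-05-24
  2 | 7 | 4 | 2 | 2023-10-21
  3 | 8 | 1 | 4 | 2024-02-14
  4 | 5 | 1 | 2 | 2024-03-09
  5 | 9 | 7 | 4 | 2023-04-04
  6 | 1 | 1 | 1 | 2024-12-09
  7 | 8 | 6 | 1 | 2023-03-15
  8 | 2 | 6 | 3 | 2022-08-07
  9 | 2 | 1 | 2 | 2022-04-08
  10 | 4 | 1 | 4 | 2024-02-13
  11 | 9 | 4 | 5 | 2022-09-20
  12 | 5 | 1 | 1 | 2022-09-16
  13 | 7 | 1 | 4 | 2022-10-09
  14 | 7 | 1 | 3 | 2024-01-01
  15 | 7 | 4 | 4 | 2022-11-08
SELECT c.id, p.name AS customer, c.quantity FROM orders c JOIN customers p ON c.customer_id = p.id WHERE c.quantity < 3

Execution result:
id | customer | quantity
2 | Quinn Martinez | 2
4 | Bob Wilson | 2
6 | Kate Garcia | 1
7 | Quinn Martinez | 1
9 | Henry Johnson | 2
12 | Bob Wilson | 1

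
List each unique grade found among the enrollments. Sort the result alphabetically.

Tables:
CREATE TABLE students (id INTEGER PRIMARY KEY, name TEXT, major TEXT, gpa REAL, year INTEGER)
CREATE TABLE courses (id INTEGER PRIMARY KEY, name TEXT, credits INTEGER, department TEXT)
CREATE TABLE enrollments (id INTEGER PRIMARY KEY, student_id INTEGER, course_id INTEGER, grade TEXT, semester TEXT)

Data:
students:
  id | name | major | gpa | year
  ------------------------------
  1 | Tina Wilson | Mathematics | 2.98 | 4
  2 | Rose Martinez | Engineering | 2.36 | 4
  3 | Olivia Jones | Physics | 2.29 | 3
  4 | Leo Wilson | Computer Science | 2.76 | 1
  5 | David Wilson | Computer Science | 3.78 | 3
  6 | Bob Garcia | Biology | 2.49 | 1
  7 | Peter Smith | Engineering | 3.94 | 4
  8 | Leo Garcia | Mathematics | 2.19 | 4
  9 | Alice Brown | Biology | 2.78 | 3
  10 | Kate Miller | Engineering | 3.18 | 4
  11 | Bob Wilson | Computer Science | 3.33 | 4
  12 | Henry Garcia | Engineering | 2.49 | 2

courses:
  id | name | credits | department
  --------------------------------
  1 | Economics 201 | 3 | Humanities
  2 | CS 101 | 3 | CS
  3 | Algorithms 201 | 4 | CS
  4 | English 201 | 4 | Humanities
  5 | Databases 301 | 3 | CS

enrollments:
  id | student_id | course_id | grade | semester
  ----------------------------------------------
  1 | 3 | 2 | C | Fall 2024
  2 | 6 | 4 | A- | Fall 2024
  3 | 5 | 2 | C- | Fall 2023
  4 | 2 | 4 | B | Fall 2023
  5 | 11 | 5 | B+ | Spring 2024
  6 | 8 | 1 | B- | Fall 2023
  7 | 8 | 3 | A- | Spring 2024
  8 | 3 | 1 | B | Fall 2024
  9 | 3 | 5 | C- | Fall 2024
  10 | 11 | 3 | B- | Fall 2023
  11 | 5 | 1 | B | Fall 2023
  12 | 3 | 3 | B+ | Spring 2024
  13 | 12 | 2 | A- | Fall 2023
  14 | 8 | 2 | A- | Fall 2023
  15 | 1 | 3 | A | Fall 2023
SELECT DISTINCT grade FROM enrollments ORDER BY grade

Execution result:
grade
A
A-
B
B+
B-
C
C-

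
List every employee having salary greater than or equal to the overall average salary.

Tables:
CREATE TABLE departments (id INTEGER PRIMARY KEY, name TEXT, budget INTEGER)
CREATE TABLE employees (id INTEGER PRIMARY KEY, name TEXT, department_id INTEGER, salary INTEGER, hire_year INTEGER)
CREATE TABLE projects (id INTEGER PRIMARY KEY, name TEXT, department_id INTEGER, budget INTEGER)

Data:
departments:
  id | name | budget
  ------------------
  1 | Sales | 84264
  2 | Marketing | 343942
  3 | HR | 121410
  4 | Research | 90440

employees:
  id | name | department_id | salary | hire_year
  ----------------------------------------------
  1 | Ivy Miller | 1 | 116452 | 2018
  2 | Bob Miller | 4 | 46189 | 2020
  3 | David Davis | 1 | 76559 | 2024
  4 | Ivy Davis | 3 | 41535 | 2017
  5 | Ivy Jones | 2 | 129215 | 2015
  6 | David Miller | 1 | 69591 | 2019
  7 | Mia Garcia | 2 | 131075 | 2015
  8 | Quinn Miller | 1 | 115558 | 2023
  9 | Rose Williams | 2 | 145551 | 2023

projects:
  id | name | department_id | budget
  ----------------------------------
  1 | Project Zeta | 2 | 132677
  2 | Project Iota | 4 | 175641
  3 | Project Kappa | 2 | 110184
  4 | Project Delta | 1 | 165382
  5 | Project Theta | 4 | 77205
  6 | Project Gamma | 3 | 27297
SELECT name, salary FROM employees WHERE salary >= (SELECT AVG(salary) FROM employees)

Execution result:
name | salary
Ivy Miller | 116452
Ivy Jones | 129215
Mia Garcia | 131075
Quinn Miller | 115558
Rose Williams | 145551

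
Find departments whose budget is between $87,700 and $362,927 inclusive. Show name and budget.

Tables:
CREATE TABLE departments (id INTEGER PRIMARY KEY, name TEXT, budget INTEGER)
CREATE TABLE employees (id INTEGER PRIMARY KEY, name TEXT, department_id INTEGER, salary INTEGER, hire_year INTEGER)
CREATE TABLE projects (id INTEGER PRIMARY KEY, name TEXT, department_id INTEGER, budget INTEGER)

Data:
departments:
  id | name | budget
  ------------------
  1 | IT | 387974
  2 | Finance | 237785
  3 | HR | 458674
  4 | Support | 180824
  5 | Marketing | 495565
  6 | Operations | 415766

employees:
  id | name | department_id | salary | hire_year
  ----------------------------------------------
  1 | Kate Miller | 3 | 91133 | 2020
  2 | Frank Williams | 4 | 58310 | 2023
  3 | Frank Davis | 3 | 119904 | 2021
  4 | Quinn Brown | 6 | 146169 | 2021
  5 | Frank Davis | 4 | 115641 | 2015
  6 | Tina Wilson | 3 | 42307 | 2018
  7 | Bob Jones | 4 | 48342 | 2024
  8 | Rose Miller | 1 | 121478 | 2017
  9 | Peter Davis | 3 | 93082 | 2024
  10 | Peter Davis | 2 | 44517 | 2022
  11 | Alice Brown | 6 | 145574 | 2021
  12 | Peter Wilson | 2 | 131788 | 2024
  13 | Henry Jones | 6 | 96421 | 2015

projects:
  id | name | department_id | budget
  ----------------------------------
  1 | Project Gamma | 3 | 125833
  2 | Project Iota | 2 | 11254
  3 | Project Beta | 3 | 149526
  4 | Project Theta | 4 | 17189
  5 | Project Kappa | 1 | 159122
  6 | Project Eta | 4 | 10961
SELECT name, budget FROM departments WHERE budget BETWEEN 87700 AND 362927

Execution result:
name | budget
Finance | 237785
Support | 180824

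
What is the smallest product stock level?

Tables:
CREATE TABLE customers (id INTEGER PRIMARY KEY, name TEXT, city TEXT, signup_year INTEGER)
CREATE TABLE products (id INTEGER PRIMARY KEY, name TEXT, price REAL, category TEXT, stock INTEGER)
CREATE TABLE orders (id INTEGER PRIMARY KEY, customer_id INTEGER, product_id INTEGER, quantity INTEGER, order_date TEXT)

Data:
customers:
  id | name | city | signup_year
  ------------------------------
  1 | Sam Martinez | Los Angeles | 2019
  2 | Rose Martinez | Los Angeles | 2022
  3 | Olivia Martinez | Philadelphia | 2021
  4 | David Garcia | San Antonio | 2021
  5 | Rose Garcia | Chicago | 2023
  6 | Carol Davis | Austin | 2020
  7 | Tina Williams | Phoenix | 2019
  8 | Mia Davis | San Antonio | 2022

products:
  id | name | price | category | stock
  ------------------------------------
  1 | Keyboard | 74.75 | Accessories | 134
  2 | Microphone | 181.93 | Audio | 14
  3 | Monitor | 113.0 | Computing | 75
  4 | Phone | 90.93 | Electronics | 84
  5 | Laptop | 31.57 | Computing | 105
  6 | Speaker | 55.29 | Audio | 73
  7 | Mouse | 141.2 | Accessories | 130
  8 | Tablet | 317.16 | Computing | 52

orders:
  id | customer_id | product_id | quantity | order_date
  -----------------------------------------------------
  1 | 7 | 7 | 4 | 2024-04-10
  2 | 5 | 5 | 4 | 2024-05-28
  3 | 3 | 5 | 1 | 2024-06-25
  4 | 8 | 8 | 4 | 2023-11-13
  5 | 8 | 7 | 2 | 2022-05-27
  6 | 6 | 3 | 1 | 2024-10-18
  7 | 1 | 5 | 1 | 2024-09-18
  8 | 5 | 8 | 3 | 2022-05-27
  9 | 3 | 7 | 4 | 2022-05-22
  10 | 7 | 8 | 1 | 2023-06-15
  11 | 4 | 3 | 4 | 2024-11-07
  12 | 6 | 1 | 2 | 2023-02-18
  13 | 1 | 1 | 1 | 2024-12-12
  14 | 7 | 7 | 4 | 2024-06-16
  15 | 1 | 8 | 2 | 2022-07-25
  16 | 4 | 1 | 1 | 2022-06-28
SELECT MIN(stock) FROM products

Execution result:
14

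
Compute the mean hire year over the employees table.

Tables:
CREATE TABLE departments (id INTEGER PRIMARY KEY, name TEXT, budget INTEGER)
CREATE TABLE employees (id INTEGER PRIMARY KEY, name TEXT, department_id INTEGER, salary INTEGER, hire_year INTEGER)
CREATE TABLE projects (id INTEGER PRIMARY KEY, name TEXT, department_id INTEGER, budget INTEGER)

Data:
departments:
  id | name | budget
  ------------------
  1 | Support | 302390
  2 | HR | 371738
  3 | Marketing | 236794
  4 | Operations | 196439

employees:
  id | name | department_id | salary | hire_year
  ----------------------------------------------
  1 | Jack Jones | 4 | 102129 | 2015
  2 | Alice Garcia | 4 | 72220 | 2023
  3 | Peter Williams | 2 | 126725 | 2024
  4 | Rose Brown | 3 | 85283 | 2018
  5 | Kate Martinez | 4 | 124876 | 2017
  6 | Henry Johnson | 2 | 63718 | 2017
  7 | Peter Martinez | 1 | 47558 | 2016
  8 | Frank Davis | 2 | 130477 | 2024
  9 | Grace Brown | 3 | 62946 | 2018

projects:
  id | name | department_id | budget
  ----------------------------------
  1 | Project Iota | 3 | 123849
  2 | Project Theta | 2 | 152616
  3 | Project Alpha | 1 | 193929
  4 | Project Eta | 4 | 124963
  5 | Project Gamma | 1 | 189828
SELECT AVG(hire_year) FROM employees

Execution result:
2019.11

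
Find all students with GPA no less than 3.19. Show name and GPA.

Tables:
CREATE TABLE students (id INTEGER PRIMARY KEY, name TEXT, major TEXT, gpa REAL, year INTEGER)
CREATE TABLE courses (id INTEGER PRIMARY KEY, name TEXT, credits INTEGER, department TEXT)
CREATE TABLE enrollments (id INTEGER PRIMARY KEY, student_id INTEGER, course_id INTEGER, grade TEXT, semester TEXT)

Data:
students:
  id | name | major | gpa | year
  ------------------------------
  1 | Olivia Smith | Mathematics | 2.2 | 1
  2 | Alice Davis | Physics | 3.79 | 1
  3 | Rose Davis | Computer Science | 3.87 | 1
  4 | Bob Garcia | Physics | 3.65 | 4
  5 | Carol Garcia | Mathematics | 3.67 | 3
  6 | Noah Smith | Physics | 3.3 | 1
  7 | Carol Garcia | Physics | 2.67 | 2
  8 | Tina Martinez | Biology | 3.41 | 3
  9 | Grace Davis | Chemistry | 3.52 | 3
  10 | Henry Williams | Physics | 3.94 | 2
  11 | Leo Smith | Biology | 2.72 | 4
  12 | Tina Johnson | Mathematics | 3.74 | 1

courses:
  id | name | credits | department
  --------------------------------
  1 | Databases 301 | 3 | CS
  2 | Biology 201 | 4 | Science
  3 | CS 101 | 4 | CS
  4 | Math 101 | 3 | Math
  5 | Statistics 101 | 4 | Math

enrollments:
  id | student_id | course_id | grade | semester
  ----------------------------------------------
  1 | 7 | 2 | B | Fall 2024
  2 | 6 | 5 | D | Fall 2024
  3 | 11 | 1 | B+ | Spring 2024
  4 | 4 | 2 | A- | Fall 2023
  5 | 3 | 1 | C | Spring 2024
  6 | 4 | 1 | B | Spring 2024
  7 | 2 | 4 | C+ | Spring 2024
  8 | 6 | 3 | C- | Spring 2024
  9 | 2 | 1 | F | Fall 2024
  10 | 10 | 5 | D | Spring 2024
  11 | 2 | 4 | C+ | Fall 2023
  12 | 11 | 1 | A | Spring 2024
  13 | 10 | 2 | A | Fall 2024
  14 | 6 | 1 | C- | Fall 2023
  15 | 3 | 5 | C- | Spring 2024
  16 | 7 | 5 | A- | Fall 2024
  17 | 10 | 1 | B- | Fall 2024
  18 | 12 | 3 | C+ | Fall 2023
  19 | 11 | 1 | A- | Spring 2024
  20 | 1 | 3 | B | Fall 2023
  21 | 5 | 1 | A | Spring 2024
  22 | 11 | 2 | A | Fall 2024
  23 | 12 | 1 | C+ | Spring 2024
SELECT name, gpa FROM students WHERE gpa >= 3.19

Execution result:
name | gpa
Alice Davis | 3.79
Rose Davis | 3.87
Bob Garcia | 3.65
Carol Garcia | 3.67
Noah Smith | 3.30
Tina Martinez | 3.41
Grace Davis | 3.52
Henry Williams | 3.94
Tina Johnson | 3.74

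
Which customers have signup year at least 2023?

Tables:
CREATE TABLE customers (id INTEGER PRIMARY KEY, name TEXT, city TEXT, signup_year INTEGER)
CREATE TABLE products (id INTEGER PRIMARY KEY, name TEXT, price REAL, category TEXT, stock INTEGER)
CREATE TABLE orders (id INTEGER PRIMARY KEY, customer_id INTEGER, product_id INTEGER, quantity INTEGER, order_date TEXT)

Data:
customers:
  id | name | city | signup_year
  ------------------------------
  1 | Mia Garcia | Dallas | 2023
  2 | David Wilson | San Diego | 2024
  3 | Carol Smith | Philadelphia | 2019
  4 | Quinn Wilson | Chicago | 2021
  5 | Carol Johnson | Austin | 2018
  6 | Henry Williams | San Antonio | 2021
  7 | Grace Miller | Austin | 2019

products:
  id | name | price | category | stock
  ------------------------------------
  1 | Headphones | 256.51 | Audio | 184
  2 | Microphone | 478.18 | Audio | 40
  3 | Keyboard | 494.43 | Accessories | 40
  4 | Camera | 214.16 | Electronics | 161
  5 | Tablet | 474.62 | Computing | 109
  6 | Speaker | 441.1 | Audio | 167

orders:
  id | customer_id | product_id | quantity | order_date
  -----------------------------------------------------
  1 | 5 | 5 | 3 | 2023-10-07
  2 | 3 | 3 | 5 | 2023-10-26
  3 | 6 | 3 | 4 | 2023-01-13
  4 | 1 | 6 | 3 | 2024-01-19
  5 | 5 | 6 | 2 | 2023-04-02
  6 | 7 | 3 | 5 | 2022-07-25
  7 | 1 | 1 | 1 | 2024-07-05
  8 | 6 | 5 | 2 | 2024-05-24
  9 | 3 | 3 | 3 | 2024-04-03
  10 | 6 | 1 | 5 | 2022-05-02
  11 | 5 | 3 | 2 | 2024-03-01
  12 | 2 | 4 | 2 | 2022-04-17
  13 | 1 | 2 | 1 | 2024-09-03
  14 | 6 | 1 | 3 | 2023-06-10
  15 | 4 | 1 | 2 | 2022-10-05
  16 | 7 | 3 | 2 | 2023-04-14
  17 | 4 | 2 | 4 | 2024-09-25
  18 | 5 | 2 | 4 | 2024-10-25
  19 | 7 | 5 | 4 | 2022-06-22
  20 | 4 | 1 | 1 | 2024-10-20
SELECT name, signup_year FROM customers WHERE signup_year >= 2023

Execution result:
name | signup_year
Mia Garcia | 2023
David Wilson | 2024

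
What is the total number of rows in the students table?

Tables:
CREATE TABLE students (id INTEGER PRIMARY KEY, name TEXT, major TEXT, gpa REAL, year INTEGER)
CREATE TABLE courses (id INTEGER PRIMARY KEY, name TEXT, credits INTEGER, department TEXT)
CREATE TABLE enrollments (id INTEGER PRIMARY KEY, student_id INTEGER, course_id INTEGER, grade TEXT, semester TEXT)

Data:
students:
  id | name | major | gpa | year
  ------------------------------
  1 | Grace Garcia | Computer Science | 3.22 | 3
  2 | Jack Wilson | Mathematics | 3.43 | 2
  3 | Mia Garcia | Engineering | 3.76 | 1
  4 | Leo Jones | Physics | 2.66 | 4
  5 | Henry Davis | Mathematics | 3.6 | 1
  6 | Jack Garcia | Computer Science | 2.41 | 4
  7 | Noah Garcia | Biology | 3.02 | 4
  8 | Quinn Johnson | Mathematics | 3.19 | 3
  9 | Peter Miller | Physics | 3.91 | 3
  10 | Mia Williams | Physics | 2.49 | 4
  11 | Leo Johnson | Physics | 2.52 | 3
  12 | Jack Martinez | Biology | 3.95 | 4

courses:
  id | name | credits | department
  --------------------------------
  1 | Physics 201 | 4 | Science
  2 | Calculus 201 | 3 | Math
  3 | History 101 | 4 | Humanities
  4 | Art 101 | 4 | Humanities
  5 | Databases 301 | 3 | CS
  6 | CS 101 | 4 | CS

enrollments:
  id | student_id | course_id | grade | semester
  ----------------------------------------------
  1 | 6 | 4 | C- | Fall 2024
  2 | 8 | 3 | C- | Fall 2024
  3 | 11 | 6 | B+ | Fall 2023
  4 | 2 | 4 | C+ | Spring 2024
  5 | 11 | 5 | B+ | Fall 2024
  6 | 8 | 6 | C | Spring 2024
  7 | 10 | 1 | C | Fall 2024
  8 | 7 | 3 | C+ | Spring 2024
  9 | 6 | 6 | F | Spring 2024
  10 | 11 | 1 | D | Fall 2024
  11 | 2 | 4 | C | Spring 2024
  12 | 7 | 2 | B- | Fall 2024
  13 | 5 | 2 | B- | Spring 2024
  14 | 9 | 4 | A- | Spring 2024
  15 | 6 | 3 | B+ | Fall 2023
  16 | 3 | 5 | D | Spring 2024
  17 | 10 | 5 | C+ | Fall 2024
SELECT COUNT(*) FROM students

Execution result:
12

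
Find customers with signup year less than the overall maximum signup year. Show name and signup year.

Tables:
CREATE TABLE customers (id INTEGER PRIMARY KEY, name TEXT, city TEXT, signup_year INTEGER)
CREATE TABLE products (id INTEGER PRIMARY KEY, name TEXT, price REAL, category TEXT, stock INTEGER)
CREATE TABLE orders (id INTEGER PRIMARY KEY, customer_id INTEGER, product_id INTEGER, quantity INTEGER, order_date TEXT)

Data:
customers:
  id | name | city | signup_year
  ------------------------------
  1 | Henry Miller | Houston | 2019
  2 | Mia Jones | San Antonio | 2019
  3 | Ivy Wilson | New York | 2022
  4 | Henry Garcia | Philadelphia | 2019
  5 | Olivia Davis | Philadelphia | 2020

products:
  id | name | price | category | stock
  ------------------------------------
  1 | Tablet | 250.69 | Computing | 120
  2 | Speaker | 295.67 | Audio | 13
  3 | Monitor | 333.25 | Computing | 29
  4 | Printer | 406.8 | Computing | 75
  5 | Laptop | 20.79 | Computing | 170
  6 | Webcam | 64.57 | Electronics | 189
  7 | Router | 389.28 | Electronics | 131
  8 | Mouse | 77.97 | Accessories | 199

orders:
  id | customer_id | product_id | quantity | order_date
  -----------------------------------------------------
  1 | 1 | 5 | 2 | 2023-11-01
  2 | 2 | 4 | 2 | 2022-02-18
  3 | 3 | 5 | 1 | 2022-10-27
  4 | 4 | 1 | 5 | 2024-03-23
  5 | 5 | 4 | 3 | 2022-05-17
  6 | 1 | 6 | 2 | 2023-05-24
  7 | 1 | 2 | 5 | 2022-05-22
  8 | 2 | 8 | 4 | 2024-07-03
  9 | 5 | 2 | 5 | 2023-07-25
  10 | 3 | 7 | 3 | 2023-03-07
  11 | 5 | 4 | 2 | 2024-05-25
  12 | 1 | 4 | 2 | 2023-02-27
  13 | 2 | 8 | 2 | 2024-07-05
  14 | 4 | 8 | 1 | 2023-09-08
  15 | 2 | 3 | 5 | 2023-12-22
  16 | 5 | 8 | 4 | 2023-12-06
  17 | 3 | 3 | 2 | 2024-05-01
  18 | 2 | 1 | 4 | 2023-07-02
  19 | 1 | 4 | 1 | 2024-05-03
SELECT name, signup_year FROM customers WHERE signup_year < (SELECT MAX(signup_year) FROM customers)

Execution result:
name | signup_year
Henry Miller | 2019
Mia Jones | 2019
Henry Garcia | 2019
Olivia Davis | 2020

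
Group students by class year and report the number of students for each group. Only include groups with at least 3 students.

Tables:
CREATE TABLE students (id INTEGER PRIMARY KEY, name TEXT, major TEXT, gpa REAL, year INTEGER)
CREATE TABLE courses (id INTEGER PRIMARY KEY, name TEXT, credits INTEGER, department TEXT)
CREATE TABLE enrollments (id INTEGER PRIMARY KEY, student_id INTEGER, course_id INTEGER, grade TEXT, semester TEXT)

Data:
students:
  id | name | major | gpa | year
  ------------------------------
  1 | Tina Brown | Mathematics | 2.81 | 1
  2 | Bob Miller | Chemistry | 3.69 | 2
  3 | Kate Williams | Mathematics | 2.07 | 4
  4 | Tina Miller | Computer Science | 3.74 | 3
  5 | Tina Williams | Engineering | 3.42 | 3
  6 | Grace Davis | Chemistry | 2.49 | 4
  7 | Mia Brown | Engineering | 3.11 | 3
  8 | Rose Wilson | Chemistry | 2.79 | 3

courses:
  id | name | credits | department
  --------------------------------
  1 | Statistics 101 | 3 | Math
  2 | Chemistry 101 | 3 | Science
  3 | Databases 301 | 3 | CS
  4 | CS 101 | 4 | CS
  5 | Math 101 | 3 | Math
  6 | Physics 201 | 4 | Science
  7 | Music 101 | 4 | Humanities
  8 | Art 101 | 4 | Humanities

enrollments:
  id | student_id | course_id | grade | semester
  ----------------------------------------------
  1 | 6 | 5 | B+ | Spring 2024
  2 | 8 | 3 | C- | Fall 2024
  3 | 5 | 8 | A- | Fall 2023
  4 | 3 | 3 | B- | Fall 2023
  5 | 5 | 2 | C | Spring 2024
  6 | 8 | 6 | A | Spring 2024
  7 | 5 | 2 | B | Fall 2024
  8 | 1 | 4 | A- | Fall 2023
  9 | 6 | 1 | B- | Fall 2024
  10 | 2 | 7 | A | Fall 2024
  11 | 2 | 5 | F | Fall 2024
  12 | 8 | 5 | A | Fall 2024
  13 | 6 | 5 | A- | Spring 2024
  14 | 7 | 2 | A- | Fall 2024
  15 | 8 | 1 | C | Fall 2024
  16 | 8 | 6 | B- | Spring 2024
SELECT year, COUNT(*) AS n FROM students GROUP BY year HAVING COUNT(*) >= 3

Execution result:
year | n
3 | 4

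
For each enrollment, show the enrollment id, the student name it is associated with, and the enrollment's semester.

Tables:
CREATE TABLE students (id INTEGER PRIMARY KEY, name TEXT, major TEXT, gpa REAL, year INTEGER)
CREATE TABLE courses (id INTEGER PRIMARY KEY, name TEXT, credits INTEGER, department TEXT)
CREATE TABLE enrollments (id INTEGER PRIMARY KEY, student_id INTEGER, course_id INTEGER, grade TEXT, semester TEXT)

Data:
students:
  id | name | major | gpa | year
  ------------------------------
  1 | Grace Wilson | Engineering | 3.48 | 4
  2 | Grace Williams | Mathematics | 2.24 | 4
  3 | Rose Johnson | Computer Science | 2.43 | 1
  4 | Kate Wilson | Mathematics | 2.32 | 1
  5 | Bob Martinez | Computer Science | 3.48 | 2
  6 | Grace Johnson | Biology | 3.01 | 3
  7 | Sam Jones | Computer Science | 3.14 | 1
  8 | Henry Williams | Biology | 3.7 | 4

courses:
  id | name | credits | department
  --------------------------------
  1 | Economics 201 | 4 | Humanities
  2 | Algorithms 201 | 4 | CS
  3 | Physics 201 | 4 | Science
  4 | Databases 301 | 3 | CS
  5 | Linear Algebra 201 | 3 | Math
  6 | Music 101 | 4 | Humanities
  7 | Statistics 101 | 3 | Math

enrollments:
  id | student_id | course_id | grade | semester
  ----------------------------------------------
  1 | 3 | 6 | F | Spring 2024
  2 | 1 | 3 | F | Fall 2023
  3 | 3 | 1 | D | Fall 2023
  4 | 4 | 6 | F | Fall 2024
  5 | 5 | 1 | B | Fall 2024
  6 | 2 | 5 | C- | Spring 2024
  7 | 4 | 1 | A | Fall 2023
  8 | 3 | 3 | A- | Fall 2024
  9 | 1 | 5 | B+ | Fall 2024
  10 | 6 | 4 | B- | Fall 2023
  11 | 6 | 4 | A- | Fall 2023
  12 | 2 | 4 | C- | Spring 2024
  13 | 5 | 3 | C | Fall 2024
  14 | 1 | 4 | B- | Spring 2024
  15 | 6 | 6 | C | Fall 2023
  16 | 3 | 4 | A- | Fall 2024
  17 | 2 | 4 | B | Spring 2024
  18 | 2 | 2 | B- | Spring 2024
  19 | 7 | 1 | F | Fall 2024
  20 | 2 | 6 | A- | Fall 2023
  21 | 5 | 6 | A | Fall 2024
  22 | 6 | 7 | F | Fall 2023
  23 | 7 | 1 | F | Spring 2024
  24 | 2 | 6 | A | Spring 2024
SELECT c.id, p.name AS student, c.semester FROM enrollments c JOIN students p ON c.student_id = p.id

Execution result:
id | student | semester
1 | Rose Johnson | Spring 2024
2 | Grace Wilson | Fall 2023
3 | Rose Johnson | Fall 2023
4 | Kate Wilson | Fall 2024
5 | Bob Martinez | Fall 2024
6 | Grace Williams | Spring 2024
7 | Kate Wilson | Fall 2023
8 | Rose Johnson | Fall 2024
9 | Grace Wilson | Fall 2024
10 | Grace Johnson | Fall 2023
11 | Grace Johnson | Fall 2023
12 | Grace Williams | Spring 2024
13 | Bob Martinez | Fall 2024
14 | Grace Wilson | Spring 2024
15 | Grace Johnson | Fall 2023
16 | Rose Johnson | Fall 2024
17 | Grace Williams | Spring 2024
18 | Grace Williams | Spring 2024
19 | Sam Jones | Fall 2024
20 | Grace Williams | Fall 2023
21 | Bob Martinez | Fall 2024
22 | Grace Johnson | Fall 2023
23 | Sam Jones | Spring 2024
24 | Grace Williams | Spring 2024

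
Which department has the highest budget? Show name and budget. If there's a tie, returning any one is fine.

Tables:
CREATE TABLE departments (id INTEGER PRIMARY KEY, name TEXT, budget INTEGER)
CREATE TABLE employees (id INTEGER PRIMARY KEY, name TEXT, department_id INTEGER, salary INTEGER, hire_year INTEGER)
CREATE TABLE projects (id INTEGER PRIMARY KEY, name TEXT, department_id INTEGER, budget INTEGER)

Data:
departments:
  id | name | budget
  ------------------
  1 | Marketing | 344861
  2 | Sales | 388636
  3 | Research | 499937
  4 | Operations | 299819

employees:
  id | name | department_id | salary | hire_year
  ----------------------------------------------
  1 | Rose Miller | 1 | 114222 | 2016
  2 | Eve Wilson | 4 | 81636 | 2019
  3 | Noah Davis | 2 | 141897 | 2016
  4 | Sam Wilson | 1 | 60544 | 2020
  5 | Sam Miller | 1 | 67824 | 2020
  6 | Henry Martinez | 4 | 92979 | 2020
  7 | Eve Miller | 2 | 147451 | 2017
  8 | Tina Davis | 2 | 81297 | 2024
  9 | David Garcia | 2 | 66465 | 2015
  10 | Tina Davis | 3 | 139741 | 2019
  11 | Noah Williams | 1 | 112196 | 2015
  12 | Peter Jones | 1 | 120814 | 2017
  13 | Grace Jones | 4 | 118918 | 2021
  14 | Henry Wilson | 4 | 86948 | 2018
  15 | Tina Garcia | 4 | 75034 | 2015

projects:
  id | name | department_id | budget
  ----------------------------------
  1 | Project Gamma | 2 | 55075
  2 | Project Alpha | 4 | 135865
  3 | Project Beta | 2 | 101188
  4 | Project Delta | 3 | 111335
SELECT name, budget FROM departments ORDER BY budget DESC LIMIT 1

Execution result:
name | budget
Research | 499937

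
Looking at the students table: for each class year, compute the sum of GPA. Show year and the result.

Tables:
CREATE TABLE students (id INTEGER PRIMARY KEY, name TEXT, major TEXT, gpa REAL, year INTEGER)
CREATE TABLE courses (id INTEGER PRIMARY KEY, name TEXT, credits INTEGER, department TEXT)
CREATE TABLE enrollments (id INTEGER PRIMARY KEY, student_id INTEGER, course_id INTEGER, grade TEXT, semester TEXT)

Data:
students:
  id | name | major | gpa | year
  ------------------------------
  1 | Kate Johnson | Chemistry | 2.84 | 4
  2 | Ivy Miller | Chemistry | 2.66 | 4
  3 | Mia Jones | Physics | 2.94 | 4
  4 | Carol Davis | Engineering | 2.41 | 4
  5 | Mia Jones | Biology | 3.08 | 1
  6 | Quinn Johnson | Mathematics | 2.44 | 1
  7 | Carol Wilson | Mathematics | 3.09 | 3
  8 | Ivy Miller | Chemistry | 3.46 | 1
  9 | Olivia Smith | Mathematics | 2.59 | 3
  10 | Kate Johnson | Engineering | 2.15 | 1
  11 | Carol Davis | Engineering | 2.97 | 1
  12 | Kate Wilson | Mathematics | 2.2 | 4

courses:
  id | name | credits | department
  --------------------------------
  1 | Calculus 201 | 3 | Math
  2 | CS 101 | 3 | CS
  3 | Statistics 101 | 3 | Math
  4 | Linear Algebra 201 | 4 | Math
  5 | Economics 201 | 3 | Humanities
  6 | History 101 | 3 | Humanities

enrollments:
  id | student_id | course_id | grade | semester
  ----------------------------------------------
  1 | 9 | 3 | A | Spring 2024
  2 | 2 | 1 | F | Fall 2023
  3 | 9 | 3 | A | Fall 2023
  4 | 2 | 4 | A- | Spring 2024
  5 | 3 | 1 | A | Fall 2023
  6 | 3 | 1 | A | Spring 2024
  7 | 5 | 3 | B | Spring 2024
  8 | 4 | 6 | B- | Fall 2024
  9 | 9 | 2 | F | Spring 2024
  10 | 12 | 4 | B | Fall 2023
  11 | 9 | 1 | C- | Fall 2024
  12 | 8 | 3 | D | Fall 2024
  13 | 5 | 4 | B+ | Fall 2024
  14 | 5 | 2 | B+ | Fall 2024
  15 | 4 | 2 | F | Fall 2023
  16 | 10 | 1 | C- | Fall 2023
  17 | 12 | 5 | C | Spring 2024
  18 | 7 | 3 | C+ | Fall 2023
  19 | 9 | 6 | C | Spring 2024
SELECT year, SUM(gpa) AS sum_gpa FROM students GROUP BY year

Execution result:
year | sum_gpa
1 | 14.10
3 | 5.68
4 | 13.05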